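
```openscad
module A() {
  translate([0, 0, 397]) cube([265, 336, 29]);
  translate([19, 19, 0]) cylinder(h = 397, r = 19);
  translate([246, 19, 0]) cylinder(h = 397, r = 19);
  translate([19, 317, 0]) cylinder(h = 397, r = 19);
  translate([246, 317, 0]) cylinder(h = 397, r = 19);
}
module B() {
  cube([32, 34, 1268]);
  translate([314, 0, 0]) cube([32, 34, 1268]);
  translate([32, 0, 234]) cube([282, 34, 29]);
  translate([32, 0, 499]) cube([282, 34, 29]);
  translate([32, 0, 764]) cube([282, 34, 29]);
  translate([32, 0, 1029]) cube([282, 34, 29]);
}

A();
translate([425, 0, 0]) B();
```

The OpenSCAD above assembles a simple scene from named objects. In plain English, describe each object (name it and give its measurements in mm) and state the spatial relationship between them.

A is a four-legged stool. The seat is 265×336 mm, 29 mm thick, top at z = 426 mm. It stands on four round legs, each 38 mm in diameter, from z = 0 to the seat underside, each leg's axis is inset half a diameter from the nearest pair of seat edges (so the leg's bounding box is flush with the corner).

B is a wooden ladder with two side rails of 32×34 mm section and 1268 mm height, set 346 mm apart overall. Between them run 4 rectangular rungs (34 mm deep, 29 mm thick), front faces flush with the rails' −y face. The bottom of the first rung is 234 mm above the floor and each subsequent rung is 265 mm higher than the one below.

The ladder is on the floor beside the stool on its +x side.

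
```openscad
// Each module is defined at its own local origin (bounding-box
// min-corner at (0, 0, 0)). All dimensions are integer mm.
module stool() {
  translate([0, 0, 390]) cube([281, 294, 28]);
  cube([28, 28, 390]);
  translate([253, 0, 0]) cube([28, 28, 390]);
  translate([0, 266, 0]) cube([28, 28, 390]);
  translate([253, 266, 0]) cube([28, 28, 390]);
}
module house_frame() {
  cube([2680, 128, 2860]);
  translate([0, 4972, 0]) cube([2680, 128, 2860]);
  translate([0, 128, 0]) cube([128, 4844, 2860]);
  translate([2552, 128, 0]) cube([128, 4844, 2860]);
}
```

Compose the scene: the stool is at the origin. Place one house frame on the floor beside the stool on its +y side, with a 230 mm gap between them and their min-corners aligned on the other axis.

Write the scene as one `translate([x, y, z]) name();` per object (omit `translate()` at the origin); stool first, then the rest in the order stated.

stool();
translate([0, 524, 0]) house_frame();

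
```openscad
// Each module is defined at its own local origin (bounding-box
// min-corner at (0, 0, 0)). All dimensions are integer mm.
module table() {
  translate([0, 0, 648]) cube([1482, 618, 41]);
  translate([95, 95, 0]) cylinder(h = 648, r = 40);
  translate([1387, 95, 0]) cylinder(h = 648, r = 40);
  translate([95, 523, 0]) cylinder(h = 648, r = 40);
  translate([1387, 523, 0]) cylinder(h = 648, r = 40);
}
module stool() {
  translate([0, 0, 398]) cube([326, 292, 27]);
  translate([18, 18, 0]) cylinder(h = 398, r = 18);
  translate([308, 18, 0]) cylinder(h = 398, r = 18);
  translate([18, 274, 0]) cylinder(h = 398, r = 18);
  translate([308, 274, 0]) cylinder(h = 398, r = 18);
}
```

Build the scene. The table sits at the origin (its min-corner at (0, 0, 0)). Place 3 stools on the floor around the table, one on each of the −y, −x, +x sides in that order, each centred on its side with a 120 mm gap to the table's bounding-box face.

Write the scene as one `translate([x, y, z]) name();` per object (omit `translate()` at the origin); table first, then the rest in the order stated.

table();
translate([578, -412, 0]) stool();
translate([-446, 163, 0]) stool();
translate([1602, 163, 0]) stool();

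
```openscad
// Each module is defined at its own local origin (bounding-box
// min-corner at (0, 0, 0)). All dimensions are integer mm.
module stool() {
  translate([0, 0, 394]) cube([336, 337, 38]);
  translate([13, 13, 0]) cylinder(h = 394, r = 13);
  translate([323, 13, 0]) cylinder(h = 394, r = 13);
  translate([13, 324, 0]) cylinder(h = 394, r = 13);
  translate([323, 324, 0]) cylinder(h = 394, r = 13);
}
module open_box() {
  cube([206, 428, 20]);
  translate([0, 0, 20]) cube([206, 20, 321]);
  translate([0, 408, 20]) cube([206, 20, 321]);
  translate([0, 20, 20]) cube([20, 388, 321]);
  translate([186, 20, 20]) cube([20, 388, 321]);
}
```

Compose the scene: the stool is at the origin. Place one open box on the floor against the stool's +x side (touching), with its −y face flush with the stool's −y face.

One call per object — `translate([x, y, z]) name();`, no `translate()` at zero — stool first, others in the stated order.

stool();
translate([336, 0, 0]) open_box();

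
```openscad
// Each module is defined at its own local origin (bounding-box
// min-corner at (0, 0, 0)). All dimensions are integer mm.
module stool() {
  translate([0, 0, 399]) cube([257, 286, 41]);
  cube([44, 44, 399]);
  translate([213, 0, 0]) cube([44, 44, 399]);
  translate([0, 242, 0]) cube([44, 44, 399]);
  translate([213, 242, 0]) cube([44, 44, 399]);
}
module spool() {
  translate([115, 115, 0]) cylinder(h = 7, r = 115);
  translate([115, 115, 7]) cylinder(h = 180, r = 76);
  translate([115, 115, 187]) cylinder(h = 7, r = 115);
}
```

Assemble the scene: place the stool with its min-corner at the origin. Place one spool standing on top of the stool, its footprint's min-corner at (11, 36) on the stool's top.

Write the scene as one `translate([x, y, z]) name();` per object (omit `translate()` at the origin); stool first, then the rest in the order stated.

stool();
translate([11, 36, 440]) spool();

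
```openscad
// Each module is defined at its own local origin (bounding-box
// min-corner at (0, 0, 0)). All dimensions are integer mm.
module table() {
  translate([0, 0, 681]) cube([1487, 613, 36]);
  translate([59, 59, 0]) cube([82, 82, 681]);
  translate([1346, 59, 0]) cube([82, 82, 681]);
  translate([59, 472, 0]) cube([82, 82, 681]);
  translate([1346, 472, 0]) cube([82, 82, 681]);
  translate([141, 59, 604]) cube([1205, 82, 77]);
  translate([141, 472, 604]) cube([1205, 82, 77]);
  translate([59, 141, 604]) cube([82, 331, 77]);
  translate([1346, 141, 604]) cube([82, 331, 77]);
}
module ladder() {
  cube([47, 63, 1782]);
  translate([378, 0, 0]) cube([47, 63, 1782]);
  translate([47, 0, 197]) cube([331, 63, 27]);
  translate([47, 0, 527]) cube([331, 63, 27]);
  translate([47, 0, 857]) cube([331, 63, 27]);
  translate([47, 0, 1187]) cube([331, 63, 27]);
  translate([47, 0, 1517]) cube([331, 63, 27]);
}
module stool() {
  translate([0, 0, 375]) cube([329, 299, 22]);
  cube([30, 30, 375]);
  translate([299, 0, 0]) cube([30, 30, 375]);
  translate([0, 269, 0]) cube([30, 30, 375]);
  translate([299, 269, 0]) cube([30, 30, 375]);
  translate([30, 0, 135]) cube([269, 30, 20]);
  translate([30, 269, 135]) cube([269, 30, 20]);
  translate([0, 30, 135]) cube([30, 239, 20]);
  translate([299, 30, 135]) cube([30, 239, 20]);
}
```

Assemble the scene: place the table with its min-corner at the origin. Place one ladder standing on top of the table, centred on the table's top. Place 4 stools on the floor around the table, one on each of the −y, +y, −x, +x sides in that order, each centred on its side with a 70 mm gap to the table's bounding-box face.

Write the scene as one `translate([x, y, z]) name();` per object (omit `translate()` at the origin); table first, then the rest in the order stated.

table();
translate([531, 275, 717]) ladder();
translate([579, -369, 0]) stool();
translate([579, 683, 0]) stool();
translate([-399, 157, 0]) stool();
translate([1557, 157, 0]) stool();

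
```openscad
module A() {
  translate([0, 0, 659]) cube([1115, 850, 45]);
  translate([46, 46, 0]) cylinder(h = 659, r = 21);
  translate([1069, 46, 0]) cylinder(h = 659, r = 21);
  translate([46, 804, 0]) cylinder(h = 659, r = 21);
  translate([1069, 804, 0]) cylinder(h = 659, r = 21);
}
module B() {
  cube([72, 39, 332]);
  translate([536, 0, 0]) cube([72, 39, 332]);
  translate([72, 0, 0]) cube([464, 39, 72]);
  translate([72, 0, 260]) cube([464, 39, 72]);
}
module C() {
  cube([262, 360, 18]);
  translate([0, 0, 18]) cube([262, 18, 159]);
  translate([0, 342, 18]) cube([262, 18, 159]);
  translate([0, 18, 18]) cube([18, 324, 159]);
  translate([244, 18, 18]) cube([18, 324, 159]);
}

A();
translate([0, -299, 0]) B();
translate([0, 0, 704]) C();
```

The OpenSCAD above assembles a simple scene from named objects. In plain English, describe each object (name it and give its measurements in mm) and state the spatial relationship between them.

A is a rectangular dining table. The top is 1115×850×45 mm with its upper surface at z = 704 mm. It stands on four round legs of 42 mm diameter, each leg's bounding box inset 25 mm from the nearest pair of top edges, running from the floor to the underside of the top.

B is a rectangular picture frame lying in the x–z plane (depth along y). The opening is 464 mm wide (x) by 188 mm tall (z), surrounded by a border 72 mm wide on all four sides. The frame is 39 mm deep and is made of two full-height vertical stiles with two horizontal rails fitted between them.

C is an open-topped rectangular box: outside dimensions 262×360×177 mm, with a uniform wall and base thickness of 18 mm. The base is a full 262×360 slab on the floor; four walls sit on top of the base. The front and back walls (the −y and +y sides) span the full width; the two side walls fit between them.

The picture frame is on the floor beside the table on its −y side. The open box is on top of the table.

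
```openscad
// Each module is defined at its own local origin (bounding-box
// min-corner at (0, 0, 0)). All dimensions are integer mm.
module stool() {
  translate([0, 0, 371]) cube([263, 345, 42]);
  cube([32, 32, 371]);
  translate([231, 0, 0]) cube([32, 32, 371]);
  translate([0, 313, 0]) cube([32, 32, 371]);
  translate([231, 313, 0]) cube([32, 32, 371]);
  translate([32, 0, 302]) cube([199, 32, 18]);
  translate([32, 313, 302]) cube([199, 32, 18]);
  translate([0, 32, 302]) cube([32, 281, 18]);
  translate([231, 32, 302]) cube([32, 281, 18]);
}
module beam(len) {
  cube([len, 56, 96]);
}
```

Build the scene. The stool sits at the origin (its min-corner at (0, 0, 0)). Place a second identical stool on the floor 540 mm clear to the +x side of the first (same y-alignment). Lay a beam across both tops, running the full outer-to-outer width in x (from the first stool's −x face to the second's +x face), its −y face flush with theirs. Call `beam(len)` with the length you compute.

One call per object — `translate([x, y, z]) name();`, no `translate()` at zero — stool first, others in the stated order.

stool();
translate([803, 0, 0]) stool();
translate([0, 0, 413]) beam(1066);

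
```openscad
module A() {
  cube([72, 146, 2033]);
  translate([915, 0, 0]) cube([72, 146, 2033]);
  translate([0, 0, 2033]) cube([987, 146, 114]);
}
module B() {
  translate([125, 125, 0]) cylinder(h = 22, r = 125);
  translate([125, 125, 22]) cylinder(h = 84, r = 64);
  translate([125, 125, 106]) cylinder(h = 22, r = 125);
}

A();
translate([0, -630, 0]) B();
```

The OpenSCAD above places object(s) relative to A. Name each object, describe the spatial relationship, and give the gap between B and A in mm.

A is a door frame. B is a spool. The spool is on the floor beside the door frame on its −y side. The gap between the spool and the door frame is 380 mm.

The spool's nearest face is 380 mm from the door frame's −y face.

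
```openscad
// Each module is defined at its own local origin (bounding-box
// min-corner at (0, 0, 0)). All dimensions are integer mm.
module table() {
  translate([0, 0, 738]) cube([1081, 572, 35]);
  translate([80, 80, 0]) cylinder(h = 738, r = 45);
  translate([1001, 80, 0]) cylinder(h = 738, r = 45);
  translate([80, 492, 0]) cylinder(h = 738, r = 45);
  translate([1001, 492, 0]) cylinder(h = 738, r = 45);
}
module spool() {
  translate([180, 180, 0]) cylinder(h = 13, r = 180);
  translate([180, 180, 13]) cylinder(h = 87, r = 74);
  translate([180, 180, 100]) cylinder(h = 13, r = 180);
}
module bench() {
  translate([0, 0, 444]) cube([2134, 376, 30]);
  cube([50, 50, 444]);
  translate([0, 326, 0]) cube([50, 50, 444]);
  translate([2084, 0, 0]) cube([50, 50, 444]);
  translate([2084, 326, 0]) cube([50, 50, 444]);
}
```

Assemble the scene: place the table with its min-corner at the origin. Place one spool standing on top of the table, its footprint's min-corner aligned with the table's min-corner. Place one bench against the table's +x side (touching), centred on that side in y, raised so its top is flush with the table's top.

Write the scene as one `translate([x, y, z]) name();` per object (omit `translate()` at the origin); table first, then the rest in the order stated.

table();
translate([0, 0, 773]) spool();
translate([1081, 98, 299]) bench();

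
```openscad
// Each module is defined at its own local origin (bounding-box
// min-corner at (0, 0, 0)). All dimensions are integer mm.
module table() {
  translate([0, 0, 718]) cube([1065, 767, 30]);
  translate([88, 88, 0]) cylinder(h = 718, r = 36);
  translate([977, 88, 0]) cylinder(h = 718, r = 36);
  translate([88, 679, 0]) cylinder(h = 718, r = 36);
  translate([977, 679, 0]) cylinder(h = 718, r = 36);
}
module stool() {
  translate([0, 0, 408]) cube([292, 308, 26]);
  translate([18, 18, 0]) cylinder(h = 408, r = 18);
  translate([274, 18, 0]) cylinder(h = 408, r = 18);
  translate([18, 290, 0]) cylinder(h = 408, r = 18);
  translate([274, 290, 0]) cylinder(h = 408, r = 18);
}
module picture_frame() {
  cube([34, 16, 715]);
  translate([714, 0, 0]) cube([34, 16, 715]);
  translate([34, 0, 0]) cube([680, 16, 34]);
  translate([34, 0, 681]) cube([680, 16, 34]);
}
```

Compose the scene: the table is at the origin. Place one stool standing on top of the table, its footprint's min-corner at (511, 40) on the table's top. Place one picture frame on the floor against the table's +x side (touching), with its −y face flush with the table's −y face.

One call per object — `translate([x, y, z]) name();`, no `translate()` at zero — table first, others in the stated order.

table();
translate([511, 40, 748]) stool();
translate([1065, 0, 0]) picture_frame();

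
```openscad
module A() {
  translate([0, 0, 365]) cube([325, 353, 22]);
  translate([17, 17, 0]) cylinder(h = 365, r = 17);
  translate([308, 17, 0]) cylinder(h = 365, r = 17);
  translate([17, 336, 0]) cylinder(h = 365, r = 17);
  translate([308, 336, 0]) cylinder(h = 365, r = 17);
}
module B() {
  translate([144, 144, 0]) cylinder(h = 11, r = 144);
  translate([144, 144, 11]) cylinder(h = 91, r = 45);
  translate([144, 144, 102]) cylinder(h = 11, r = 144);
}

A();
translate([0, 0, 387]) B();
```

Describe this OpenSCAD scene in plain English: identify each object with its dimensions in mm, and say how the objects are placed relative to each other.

A is a four-legged stool. The seat is a 325×353×22 mm slab whose top surface is at z = 387 mm; four round legs, each 34 mm in diameter, run from the floor (z = 0) to the underside of the seat, each leg's axis is inset half a diameter from the nearest pair of seat edges (so the leg's bounding box is flush with the corner).

B is a spool: two coaxial disc flanges of radius 144 mm and thickness 11 mm, joined by a core cylinder of radius 45 mm and height 91 mm. The lower flange rests on z = 0 and the three cylinders share a vertical axis.

The spool is on top of the stool.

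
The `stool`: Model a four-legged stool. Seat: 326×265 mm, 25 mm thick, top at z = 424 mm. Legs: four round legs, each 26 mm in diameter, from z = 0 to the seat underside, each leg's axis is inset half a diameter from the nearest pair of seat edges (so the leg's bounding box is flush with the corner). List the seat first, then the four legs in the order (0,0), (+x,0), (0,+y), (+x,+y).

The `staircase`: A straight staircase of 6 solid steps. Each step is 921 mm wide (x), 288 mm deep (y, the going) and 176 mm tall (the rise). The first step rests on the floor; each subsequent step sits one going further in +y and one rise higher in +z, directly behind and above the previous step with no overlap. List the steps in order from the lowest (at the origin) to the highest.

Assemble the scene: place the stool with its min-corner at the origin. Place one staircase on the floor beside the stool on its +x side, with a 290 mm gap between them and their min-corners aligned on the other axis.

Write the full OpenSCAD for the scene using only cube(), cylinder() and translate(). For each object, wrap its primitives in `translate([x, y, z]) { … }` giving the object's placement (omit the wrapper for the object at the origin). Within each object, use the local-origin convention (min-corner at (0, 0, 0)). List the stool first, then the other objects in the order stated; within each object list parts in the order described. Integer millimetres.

translate([0, 0, 399]) cube([326, 265, 25]);
translate([13, 13, 0]) cylinder(h = 399, r = 13);
translate([313, 13, 0]) cylinder(h = 399, r = 13);
translate([13, 252, 0]) cylinder(h = 399, r = 13);
translate([313, 252, 0]) cylinder(h = 399, r = 13);
translate([616, 0, 0]) {
  cube([921, 288, 176]);
  translate([0, 288, 176]) cube([921, 288, 176]);
  translate([0, 576, 352]) cube([921, 288, 176]);
  translate([0, 864, 528]) cube([921, 288, 176]);
  translate([0, 1152, 704]) cube([921, 288, 176]);
  translate([0, 1440, 880]) cube([921, 288, 176]);
}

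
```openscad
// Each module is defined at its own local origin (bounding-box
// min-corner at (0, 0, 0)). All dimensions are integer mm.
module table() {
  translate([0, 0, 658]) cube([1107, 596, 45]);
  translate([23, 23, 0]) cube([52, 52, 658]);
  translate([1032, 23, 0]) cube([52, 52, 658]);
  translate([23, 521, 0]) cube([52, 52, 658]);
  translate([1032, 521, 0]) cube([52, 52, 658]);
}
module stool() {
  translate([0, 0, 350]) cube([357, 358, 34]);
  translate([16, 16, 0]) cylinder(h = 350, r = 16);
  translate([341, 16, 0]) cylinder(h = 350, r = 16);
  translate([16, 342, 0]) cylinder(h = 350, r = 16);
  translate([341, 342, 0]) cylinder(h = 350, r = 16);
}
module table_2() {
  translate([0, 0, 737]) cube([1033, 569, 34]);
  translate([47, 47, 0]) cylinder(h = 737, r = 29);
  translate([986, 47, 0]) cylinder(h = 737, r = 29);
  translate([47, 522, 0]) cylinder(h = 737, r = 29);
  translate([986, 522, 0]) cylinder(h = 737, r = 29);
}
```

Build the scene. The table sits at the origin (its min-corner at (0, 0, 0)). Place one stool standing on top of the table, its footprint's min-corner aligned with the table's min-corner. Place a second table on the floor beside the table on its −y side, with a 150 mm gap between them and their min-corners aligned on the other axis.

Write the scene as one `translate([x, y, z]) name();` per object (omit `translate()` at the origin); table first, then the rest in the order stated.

table();
translate([0, 0, 703]) stool();
translate([0, -719, 0]) table_2();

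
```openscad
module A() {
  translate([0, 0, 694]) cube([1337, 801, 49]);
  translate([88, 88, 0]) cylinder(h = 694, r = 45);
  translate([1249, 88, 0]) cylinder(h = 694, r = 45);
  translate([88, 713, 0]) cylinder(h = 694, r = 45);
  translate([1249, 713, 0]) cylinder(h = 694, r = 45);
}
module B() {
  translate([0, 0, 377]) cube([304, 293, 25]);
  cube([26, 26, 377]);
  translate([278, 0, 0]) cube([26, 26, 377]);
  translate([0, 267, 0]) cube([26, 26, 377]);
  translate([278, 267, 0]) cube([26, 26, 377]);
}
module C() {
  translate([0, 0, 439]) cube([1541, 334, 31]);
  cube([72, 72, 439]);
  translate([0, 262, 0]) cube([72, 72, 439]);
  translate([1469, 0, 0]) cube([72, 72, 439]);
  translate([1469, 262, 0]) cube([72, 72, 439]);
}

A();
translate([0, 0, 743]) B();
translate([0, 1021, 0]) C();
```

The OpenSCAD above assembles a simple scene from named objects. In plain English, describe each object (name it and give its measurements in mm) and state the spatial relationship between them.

A is a table with a 1337×801 mm rectangular top, 49 mm thick, top surface at z = 743 mm, supported by four round legs of 90 mm diameter, each leg's bounding box inset 43 mm from the nearest pair of top edges, running from the floor.

B is a four-legged stool. The seat is a 304×293×25 mm slab whose top surface is at z = 402 mm; four square legs, each 26×26 mm in cross-section, run from the floor (z = 0) to the underside of the seat, each flush with a corner of the seat.

C is a long wooden bench with a 1541 mm (x) × 334 mm (y) seat, 31 mm thick, its top surface 470 mm above the floor. Four 72 mm square legs at the seat corners, flush with the edges, run from z = 0 to the seat underside.

The stool is on top of the table. The bench is on the floor beside the table on its +y side.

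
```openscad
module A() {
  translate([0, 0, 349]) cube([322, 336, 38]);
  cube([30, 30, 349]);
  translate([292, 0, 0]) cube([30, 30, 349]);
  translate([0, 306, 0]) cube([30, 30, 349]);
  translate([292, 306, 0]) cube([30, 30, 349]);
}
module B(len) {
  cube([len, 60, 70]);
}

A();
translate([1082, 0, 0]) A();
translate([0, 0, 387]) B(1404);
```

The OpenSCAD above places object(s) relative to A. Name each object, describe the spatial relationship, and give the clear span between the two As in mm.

A is a stool. B is a beam. A beam spans the tops of two stools. The clear span between the two stools is 760 mm.

Second stool starts at x = 1082; first ends at x = 322; clear span = 1082 − 322 = 760 mm.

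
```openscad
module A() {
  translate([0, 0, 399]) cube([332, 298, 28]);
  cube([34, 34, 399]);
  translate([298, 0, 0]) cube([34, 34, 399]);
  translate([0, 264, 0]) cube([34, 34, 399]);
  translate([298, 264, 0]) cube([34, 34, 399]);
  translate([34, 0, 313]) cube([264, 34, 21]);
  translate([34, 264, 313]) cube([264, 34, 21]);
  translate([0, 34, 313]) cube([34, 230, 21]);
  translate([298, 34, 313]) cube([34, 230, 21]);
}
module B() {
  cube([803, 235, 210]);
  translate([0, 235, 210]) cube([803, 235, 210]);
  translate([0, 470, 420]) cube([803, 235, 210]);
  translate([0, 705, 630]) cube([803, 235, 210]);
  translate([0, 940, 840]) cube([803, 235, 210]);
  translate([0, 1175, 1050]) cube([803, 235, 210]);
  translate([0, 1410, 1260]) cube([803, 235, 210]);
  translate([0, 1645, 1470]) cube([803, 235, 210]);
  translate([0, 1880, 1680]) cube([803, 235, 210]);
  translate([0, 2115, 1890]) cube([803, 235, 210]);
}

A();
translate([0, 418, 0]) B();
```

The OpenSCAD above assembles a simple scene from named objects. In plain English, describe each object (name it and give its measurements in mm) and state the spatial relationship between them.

A is a four-legged stool. The seat is 332×298 mm, 28 mm thick, top at z = 427 mm. It stands on four square legs, each 34×34 mm in cross-section, from z = 0 to the seat underside, each flush with a corner of the seat. Four stretchers, 34 mm wide and 21 mm tall, connect adjacent legs with their undersides at z = 313 mm, each running between the inner faces of the legs it joins and aligned with the legs' outer faces on the other axis.

B is a run of 10 identical solid stair steps. Each tread is 803×235 mm and each step block is 210 mm high. Step 1 rests on the floor; step k is offset from step 1 by (k−1)×235 mm in y and (k−1)×210 mm in z.

The staircase is on the floor beside the stool on its +y side.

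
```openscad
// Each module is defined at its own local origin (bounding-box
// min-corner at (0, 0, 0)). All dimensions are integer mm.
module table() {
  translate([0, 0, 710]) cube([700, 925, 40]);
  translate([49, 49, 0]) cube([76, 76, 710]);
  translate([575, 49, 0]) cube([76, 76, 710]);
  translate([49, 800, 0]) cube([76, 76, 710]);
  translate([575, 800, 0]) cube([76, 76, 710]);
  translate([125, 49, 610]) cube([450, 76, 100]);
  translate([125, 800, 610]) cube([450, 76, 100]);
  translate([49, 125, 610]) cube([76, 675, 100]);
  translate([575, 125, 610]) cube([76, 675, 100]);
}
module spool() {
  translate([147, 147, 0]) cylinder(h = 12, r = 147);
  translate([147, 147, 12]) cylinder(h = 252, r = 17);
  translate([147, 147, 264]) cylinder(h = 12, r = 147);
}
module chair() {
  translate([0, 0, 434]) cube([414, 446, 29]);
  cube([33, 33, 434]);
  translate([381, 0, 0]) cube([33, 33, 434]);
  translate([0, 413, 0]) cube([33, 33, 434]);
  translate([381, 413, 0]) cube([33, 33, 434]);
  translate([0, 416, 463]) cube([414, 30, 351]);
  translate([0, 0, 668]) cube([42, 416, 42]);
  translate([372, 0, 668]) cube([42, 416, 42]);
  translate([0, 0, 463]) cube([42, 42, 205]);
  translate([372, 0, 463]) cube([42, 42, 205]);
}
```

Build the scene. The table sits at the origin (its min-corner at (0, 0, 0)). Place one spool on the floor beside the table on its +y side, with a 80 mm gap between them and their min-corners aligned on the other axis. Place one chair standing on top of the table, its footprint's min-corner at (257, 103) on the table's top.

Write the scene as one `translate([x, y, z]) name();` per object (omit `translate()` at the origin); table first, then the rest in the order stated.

table();
translate([0, 1005, 0]) spool();
translate([257, 103, 750]) chair();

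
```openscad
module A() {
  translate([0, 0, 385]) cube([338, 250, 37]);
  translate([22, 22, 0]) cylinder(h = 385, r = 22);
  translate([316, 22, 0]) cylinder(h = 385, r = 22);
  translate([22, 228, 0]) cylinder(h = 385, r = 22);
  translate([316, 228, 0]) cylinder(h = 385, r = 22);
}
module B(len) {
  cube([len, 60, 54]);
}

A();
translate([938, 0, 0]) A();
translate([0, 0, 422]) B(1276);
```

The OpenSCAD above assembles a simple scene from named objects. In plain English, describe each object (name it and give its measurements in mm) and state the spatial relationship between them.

A is a four-legged stool. The seat is a 338×250×37 mm slab whose top surface is at z = 422 mm; four round legs, each 44 mm in diameter, run from the floor (z = 0) to the underside of the seat, each leg's axis is inset half a diameter from the nearest pair of seat edges (so the leg's bounding box is flush with the corner).

B is a rectangular beam 1276 mm long (x), 60 mm deep (y), 54 mm thick (z).

The beam spans the tops of two stools placed 600 mm apart, resting at z = 422 mm.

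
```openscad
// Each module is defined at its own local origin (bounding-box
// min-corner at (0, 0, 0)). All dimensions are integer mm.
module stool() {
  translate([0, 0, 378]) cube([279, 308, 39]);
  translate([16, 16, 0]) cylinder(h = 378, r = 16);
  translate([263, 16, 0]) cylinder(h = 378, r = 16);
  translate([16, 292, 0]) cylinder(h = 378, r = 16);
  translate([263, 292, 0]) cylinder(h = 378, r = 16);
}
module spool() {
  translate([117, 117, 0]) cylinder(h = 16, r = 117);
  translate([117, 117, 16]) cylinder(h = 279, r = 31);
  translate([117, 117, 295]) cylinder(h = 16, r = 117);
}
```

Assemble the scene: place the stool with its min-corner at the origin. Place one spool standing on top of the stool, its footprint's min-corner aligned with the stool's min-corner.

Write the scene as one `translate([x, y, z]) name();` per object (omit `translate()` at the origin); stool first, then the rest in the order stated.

stool();
translate([0, 0, 417]) spool();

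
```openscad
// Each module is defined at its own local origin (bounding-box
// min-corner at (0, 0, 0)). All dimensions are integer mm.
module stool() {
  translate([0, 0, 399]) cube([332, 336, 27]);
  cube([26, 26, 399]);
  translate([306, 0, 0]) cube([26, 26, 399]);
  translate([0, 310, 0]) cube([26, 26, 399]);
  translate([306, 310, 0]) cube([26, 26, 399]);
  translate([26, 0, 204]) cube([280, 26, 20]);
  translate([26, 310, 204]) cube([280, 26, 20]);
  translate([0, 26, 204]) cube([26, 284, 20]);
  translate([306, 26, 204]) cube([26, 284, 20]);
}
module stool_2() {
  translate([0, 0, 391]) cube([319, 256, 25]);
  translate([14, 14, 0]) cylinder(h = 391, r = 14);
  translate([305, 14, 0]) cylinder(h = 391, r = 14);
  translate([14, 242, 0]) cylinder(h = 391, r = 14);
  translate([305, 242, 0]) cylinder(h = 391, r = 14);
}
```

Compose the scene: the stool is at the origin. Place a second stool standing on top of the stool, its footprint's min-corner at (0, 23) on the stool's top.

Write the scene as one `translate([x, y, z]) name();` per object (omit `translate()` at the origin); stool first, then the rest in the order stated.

stool();
translate([0, 23, 426]) stool_2();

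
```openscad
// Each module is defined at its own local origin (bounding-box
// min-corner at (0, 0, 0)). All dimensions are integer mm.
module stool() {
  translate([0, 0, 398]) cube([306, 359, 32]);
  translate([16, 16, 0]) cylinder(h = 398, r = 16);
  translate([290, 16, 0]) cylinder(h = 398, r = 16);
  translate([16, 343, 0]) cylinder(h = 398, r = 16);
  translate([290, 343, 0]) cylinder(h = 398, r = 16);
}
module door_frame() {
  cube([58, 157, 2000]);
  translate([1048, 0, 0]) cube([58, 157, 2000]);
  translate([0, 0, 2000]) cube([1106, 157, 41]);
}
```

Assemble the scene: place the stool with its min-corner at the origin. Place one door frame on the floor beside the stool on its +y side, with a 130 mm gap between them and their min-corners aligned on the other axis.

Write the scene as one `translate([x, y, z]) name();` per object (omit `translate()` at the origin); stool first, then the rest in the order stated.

stool();
translate([0, 489, 0]) door_frame();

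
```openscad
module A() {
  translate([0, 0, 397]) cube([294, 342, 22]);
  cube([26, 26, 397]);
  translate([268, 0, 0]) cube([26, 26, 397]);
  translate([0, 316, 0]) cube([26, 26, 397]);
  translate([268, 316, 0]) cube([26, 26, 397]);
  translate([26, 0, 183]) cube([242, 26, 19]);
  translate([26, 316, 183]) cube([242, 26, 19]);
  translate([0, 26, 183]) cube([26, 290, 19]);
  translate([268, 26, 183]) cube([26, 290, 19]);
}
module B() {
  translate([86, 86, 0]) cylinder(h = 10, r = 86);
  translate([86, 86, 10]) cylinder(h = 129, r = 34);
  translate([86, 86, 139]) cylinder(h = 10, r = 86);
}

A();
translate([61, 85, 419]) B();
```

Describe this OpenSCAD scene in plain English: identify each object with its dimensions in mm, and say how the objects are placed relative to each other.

A is a four-legged stool. The seat is a 294×342×22 mm slab whose top surface is at z = 419 mm; four square legs, each 26×26 mm in cross-section, run from the floor (z = 0) to the underside of the seat, each flush with a corner of the seat. Four stretchers, 26 mm wide and 19 mm tall, connect adjacent legs with their undersides at z = 183 mm, each running between the inner faces of the legs it joins and aligned with the legs' outer faces on the other axis.

B is a spool: two coaxial disc flanges of radius 86 mm and thickness 10 mm, joined by a core cylinder of radius 34 mm and height 129 mm. The lower flange rests on z = 0 and the three cylinders share a vertical axis.

The spool is on top of the stool, centred.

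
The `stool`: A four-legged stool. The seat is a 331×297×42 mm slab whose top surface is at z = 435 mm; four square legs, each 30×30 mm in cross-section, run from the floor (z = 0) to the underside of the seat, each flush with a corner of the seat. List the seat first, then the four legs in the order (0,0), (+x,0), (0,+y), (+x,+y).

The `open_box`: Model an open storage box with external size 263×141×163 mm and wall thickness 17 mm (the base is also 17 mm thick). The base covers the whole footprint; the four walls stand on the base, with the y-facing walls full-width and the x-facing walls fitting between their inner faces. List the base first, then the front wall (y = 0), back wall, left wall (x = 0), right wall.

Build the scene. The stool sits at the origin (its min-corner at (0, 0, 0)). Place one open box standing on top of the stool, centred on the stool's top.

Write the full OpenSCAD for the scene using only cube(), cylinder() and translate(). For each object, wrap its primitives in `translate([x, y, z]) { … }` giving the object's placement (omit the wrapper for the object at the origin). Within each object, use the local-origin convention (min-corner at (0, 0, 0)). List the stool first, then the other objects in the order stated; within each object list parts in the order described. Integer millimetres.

translate([0, 0, 393]) cube([331, 297, 42]);
cube([30, 30, 393]);
translate([301, 0, 0]) cube([30, 30, 393]);
translate([0, 267, 0]) cube([30, 30, 393]);
translate([301, 267, 0]) cube([30, 30, 393]);
translate([34, 78, 435]) {
  cube([263, 141, 17]);
  translate([0, 0, 17]) cube([263, 17, 146]);
  translate([0, 124, 17]) cube([263, 17, 146]);
  translate([0, 17, 17]) cube([17, 107, 146]);
  translate([246, 17, 17]) cube([17, 107, 146]);
}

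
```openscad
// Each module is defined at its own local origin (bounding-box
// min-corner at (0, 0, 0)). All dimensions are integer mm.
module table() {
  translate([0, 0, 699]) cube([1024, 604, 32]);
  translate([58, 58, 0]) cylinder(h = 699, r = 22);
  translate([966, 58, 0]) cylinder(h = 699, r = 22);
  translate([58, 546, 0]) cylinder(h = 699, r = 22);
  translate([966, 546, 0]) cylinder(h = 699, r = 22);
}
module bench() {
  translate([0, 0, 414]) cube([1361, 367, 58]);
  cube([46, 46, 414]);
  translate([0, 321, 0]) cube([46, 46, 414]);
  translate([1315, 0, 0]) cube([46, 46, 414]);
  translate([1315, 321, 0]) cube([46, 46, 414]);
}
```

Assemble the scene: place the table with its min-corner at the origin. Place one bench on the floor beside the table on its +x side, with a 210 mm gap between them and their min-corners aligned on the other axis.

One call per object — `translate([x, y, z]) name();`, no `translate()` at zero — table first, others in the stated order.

table();
translate([1234, 0, 0]) bench();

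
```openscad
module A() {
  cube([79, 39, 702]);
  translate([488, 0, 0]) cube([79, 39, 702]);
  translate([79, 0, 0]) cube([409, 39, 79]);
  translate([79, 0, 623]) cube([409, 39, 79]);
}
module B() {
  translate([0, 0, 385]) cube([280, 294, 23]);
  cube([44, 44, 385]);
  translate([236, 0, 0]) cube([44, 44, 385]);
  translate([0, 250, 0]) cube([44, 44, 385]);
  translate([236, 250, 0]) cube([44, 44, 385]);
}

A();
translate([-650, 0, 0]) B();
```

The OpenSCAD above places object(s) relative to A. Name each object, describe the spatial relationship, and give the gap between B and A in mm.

The stool's nearest face is 370 mm from the picture frame's −x face.

A is a picture frame. B is a stool. The stool is on the floor beside the picture frame on its −x side. The gap between the stool and the picture frame is 370 mm.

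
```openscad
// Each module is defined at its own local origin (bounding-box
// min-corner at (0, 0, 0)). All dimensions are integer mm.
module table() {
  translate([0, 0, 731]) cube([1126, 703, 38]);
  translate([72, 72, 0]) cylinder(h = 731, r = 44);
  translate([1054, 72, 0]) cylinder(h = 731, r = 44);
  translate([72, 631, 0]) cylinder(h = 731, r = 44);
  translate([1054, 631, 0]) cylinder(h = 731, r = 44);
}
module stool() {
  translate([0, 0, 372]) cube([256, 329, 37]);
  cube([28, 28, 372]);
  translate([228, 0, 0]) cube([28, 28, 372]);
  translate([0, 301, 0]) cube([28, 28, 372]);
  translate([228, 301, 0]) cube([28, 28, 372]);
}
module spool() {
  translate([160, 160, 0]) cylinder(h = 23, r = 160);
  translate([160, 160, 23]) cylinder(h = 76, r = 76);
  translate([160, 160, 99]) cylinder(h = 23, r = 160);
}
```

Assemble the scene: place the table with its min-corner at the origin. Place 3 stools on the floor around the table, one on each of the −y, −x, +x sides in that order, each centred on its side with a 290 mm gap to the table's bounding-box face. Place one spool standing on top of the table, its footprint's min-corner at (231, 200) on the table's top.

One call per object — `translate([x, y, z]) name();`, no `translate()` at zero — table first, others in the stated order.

table();
translate([435, -619, 0]) stool();
translate([-546, 187, 0]) stool();
translate([1416, 187, 0]) stool();
translate([231, 200, 769]) spool();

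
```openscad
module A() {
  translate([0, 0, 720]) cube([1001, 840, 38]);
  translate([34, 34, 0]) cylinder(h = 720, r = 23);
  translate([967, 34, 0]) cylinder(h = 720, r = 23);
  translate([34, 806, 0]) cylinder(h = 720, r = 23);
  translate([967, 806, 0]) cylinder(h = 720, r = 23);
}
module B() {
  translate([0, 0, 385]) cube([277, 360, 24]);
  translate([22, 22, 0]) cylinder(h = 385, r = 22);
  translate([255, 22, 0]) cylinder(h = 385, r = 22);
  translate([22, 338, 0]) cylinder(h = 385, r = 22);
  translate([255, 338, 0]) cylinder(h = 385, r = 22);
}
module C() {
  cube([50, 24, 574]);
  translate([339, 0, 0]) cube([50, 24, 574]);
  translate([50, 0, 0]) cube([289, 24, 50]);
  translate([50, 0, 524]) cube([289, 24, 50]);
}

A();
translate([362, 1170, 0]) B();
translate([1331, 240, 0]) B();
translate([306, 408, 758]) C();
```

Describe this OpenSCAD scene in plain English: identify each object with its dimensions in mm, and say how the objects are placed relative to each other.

A is a table with a 1001×840 mm rectangular top, 38 mm thick, top surface at z = 758 mm, supported by four round legs of 46 mm diameter, each leg's bounding box inset 11 mm from the nearest pair of top edges, running from the floor.

B is a four-legged stool. The seat is a 277×360×24 mm slab whose top surface is at z = 409 mm; four round legs, each 44 mm in diameter, run from the floor (z = 0) to the underside of the seat, each leg's axis is inset half a diameter from the nearest pair of seat edges (so the leg's bounding box is flush with the corner).

C is a rectangular picture frame lying in the x–z plane (depth along y). The opening is 289 mm wide (x) by 474 mm tall (z), surrounded by a border 50 mm wide on all four sides. The frame is 24 mm deep and is made of two full-height vertical stiles with two horizontal rails fitted between them.

Two stools sit around the table at the +y, +x sides. The picture frame is on top of the table, centred.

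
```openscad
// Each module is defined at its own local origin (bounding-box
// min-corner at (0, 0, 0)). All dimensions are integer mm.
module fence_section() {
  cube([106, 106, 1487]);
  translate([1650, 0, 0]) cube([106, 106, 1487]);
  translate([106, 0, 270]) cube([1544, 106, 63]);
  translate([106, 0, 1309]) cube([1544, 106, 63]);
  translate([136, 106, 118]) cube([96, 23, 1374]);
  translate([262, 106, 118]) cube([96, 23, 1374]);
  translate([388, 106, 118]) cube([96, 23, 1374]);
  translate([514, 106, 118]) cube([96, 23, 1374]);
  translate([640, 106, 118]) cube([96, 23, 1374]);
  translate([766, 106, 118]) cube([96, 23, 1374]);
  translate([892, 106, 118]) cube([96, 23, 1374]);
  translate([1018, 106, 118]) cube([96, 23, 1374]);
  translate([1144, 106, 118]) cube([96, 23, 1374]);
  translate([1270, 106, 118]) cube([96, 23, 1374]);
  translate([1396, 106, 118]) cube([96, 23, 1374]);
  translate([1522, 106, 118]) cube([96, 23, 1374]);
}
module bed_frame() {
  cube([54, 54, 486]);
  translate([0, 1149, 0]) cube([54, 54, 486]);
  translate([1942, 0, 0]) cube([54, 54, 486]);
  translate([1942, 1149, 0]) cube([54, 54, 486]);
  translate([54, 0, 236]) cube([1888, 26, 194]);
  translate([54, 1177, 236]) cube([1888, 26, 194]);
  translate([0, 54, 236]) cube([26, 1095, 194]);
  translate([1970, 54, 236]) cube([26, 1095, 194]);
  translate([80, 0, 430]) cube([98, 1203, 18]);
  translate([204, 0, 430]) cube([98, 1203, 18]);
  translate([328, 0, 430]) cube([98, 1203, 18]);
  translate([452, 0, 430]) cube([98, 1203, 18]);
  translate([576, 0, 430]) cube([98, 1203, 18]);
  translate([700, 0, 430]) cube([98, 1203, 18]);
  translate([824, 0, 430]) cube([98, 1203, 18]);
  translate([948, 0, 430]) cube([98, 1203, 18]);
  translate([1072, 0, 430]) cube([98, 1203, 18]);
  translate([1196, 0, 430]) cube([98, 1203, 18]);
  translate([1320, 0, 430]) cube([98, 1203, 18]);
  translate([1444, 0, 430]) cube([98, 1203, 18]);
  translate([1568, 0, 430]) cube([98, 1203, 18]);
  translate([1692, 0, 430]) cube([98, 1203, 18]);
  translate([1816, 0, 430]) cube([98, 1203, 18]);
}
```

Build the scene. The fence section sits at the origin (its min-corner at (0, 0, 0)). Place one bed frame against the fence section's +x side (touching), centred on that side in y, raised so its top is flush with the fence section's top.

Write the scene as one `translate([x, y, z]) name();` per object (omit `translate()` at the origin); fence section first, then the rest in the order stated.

fence_section();
translate([1756, -537, 1006]) bed_frame();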